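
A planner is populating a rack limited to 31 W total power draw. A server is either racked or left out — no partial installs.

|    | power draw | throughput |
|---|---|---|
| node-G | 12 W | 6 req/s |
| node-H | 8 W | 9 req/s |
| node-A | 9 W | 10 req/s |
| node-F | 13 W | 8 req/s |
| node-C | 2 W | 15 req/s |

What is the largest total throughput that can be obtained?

Treat it as a binary knapsack problem.
node-A + node-F + node-C: power draw 9 + 13 + 2 = 24 ≤ 31, throughput 10 + 8 + 15 = 33.
node-G + node-H + node-A + node-C: power draw 12 + 8 + 9 + 2 = 31 ≤ 31, throughput 6 + 9 + 10 + 15 = 40.
node-H + node-A + node-C: power draw 8 + 9 + 2 = 19 ≤ 31, throughput 9 + 10 + 15 = 34.
Best is node-G, node-H, node-A, and node-C with total throughput 40.

40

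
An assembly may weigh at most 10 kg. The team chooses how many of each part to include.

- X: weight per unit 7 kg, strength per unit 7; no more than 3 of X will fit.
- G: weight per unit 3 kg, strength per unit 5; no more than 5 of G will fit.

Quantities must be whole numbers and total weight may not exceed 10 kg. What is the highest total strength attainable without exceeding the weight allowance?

This is a bounded integer knapsack.
1×X and 1×G: weight 10 ≤ 10, strength 1·7 + 1·5 = 12.
3×G: weight 9 ≤ 10, strength 3·5 = 15.
Best is 15.

15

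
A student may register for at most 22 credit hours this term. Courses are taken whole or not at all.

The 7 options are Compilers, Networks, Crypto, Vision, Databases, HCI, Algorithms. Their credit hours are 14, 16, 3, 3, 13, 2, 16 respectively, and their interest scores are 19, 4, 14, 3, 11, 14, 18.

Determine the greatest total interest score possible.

50

Compilers + Crypto + Vision + HCI: credit hours 14 + 3 + 3 + 2 = 22 ≤ 22, interest score 19 + 14 + 3 + 14 = 50.
Compilers + Crypto + HCI: credit hours 14 + 3 + 2 = 19 ≤ 22, interest score 19 + 14 + 14 = 47.
Best is Compilers, Crypto, Vision, and HCI with total interest score 50.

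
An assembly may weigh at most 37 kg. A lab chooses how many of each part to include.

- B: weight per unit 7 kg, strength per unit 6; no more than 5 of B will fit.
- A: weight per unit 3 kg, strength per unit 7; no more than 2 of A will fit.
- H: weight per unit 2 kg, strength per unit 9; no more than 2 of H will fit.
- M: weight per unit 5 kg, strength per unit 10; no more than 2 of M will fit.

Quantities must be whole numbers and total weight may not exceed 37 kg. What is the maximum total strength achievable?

This is a bounded integer knapsack.
Take 2×B, 2×A, 2×H, and 2×M: weight 34 ≤ 37, strength 2·6 + 2·7 + 2·9 + 2·10 = 64.
H has the best ratio (9/2) and is taken to its limit of 2; remaining capacity is filled optimally with the others.

64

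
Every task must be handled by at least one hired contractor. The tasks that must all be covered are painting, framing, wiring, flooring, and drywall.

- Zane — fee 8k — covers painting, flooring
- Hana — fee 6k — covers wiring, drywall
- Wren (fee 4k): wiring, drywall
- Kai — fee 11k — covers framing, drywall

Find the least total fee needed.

Choose Zane, Wren, and Kai: together they cover painting, framing, wiring, flooring, drywall — every task.
Total fee: 8 + 4 + 11 = 23.
No cover costs less than 23.

23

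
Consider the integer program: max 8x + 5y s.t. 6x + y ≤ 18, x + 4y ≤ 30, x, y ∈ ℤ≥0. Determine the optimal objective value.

(x,y)=(2,6): 6·2+1·6=18≤18, 1·2+4·6=26≤30, objective 46.
(x,y)=(1,7): 6·1+1·7=13≤18, 1·1+4·7=29≤30, objective 43.
(x,y)=(2,5): 6·2+1·5=17≤18, 1·2+4·5=22≤30, objective 41.
The best lattice point is (2,6), giving 46.

46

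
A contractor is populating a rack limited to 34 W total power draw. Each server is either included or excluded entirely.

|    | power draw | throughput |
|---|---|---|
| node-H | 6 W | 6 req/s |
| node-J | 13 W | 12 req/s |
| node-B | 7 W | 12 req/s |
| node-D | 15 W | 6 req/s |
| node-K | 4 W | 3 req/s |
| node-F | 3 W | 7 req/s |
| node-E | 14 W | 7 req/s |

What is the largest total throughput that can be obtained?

40

Allowing fractional choices, the relaxed optimum would be about 40.5, but servers are indivisible.
node-H + node-J + node-B + node-F: power draw 6 + 13 + 7 + 3 = 29 ≤ 34, throughput 6 + 12 + 12 + 7 = 37.
node-H + node-J + node-B + node-K + node-F: power draw 6 + 13 + 7 + 4 + 3 = 33 ≤ 34, throughput 6 + 12 + 12 + 3 + 7 = 40.
Best is node-H, node-J, node-B, node-K, and node-F with total throughput 40.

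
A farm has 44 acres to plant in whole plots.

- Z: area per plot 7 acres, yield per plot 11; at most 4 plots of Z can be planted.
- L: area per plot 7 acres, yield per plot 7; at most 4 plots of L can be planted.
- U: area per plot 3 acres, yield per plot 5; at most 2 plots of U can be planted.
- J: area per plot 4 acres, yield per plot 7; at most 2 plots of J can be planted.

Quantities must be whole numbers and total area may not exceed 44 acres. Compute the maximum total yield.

68

Take 4×Z, 2×U, and 2×J: area 42 ≤ 44, yield 4·11 + 2·5 + 2·7 = 68.
J has the best ratio (7/4) and is taken to its limit of 2; remaining capacity is filled optimally with the others.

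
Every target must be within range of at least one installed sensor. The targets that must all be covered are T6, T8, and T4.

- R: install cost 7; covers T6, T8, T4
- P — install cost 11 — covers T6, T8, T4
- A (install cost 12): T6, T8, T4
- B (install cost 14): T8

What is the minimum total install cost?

This is an integer covering problem.
R alone covers T6, T8, T4 — every target.
Total install cost: 7.
No cover costs less than 7.

7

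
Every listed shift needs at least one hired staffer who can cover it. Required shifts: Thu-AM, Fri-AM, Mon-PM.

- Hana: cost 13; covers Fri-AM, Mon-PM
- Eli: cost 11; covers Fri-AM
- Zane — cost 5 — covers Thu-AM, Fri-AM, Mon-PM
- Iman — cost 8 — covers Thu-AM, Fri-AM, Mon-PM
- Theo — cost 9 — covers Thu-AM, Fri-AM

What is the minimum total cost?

Zane alone covers Thu-AM, Fri-AM, Mon-PM — every shift.
Total cost: 5.
No cover costs less than 5.

5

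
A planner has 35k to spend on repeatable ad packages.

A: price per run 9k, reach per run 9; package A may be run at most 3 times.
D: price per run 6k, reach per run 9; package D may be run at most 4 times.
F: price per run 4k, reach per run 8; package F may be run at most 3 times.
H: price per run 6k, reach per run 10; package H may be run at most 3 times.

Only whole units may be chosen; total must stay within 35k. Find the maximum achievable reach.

2×D, 1×F, and 3×H: price 34 ≤ 35, reach 2·9 + 1·8 + 3·10 = 56.
1×D, 2×F, and 3×H: price 32 ≤ 35, reach 1·9 + 2·8 + 3·10 = 55.
Best is 56.

56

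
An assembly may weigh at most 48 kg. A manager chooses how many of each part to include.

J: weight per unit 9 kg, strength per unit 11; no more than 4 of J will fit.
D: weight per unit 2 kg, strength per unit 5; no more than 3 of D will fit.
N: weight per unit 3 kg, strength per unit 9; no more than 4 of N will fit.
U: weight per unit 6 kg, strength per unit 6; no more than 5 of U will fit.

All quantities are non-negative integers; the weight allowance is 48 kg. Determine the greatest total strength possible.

3×J, 3×D, and 4×N: weight 45 ≤ 48, strength 3·11 + 3·5 + 4·9 = 84.
2×J, 3×D, 4×N, and 2×U: weight 48 ≤ 48, strength 2·11 + 3·5 + 4·9 + 2·6 = 85.
Best is 85.

85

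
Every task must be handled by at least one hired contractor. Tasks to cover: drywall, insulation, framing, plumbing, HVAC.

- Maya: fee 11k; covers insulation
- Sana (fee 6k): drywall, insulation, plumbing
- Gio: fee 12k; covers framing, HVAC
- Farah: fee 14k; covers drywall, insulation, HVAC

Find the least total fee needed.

Choose Sana and Gio: together they cover drywall, insulation, framing, plumbing, HVAC — every task.
Total fee: 6 + 12 = 18.
No cover costs less than 18.

18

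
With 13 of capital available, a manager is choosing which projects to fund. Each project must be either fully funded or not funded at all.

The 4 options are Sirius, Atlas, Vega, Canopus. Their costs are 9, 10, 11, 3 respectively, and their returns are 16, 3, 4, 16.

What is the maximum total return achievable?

Allowing fractional choices, the relaxed optimum would be about 32.4, but projects are indivisible.
Sirius + Canopus: cost 9 + 3 = 12 ≤ 13, return 16 + 16 = 32.
Atlas + Canopus: cost 10 + 3 = 13 ≤ 13, return 3 + 16 = 19.
Best is Sirius and Canopus with total return 32.

32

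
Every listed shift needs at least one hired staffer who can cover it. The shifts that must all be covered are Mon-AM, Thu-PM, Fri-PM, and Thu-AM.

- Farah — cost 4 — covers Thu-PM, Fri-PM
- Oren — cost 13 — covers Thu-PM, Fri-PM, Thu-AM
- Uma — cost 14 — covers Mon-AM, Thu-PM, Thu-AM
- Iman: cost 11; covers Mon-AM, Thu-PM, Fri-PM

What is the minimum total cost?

Choose Farah and Uma: together they cover Mon-AM, Thu-PM, Fri-PM, Thu-AM — every shift.
Total cost: 4 + 14 = 18.
No cover costs less than 18.

18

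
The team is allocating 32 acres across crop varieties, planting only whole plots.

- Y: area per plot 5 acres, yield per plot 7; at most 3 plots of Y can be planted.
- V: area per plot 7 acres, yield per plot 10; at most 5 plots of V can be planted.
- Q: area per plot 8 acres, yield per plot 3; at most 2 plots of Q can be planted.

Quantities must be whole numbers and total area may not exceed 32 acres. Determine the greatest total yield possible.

44

Take 2×Y and 3×V: area 31 ≤ 32, yield 2·7 + 3·10 = 44.
No other integer combination yields more.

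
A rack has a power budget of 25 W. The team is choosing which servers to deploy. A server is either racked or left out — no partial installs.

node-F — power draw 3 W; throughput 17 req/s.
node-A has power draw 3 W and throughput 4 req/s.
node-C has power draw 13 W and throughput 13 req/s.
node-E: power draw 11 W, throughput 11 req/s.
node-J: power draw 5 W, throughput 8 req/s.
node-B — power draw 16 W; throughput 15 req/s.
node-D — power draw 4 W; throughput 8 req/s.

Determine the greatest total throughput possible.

46

Allowing fractional choices, the relaxed optimum would be about 47.0, but servers are indivisible.
node-F + node-E + node-J + node-D: power draw 3 + 11 + 5 + 4 = 23 ≤ 25, throughput 17 + 11 + 8 + 8 = 44.
node-F + node-C + node-J + node-D: power draw 3 + 13 + 5 + 4 = 25 ≤ 25, throughput 17 + 13 + 8 + 8 = 46.
node-F + node-A + node-C + node-D: power draw 3 + 3 + 13 + 4 = 23 ≤ 25, throughput 17 + 4 + 13 + 8 = 42.
Best is node-F, node-C, node-J, and node-D with total throughput 46.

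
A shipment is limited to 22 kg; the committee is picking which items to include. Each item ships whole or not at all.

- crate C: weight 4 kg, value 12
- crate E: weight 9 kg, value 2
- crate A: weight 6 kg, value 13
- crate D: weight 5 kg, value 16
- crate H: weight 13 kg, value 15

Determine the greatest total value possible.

This is a 0-1 knapsack instance.
Allowing fractional choices, the relaxed optimum would be about 49.1, but items are indivisible.
crate C + crate A + crate D: weight 4 + 6 + 5 = 15 ≤ 22, value 12 + 13 + 16 = 41.
crate C + crate D + crate H: weight 4 + 5 + 13 = 22 ≤ 22, value 12 + 16 + 15 = 43.
crate D + crate H: weight 5 + 13 = 18 ≤ 22, value 16 + 15 = 31.
Best is crate C, crate D, and crate H with total value 43.

43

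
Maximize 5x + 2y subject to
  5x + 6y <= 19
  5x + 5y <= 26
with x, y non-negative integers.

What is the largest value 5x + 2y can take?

15

The continuous relaxation peaks at (3.8, 0) with value 19.00; rounding to a feasible lattice point costs some objective.
(x,y)=(3,0): 5·3+6·0=15≤19, 5·3+5·0=15≤26, objective 15.
(x,y)=(2,1): 5·2+6·1=16≤19, 5·2+5·1=15≤26, objective 12.
(x,y)=(2,0): 5·2+6·0=10≤19, 5·2+5·0=10≤26, objective 10.
The best lattice point is (3,0), giving 15.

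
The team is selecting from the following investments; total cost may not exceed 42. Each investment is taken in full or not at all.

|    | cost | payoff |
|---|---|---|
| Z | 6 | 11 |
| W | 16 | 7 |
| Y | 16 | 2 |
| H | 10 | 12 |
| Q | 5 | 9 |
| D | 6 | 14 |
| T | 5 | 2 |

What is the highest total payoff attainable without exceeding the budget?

48

This is a 0-1 knapsack instance.
Allowing fractional choices, the relaxed optimum would be about 52.6, but investments are indivisible.
Z + H + Q + D: cost 6 + 10 + 5 + 6 = 27 ≤ 42, payoff 11 + 12 + 9 + 14 = 46.
Z + W + H + D: cost 6 + 16 + 10 + 6 = 38 ≤ 42, payoff 11 + 7 + 12 + 14 = 44.
Z + H + Q + D + T: cost 6 + 10 + 5 + 6 + 5 = 32 ≤ 42, payoff 11 + 12 + 9 + 14 + 2 = 48.
Best is Z, H, Q, D, and T with total payoff 48.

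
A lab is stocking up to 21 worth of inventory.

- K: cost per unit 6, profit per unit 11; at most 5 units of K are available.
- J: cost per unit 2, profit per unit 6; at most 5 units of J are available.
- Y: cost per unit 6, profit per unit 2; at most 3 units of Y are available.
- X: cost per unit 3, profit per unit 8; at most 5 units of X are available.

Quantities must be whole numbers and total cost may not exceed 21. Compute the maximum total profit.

This is a bounded integer knapsack.
3×J and 5×X: cost 21 ≤ 21, profit 3·6 + 5·8 = 58.
4×J and 4×X: cost 20 ≤ 21, profit 4·6 + 4·8 = 56.
Best is 58.

58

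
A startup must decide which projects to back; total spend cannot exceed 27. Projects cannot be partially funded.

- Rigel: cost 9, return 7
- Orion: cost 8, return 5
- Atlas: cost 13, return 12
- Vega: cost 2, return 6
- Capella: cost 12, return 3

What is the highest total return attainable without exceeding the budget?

Take Rigel, Atlas, and Vega: cost 9 + 13 + 2 = 24 ≤ 27, return 7 + 12 + 6 = 25.
No other feasible combination does better.

25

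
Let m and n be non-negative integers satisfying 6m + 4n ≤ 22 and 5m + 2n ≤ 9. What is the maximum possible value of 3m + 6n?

(m,n)=(0,4) is feasible, giving 24.
(m,n)=(0,3) is feasible, giving 18.
No feasible integer point exceeds 24.

24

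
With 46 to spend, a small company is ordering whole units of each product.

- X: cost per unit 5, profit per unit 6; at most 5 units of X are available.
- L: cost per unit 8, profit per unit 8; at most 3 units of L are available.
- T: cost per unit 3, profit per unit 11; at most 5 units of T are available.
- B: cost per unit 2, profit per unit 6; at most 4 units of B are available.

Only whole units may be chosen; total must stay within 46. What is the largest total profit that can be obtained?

Take 3×X, 1×L, 5×T, and 4×B: cost 46 ≤ 46, profit 3·6 + 1·8 + 5·11 + 4·6 = 105.
T has the best ratio (11/3) and is taken to its limit of 5; remaining capacity is filled optimally with the others.

105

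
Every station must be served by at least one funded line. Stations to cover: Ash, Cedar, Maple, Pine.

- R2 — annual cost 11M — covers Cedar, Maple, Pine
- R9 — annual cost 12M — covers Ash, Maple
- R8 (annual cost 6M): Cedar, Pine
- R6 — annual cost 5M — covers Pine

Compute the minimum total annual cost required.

Choose R9 and R8: together they cover Ash, Cedar, Maple, Pine — every station.
Total annual cost: 12 + 6 = 18.
No cover costs less than 18.

18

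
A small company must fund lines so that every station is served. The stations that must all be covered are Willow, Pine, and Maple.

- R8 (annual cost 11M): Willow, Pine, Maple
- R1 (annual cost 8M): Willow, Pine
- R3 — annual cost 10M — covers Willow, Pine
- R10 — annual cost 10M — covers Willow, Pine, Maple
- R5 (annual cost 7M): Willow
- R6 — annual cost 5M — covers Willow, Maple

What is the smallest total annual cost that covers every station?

R10 alone covers Willow, Pine, Maple — every station.
Total annual cost: 10.

10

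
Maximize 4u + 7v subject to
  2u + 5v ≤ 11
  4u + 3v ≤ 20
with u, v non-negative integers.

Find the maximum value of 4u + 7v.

Relaxing integrality, the LP optimum is 21.14 at (u,v) = (4.79, 0.286), which is not an integer point.
(u,v)=(5,0): 2·5+5·0=10≤11, 4·5+3·0=20≤20, objective 20.
(u,v)=(3,1): 2·3+5·1=11≤11, 4·3+3·1=15≤20, objective 19.
(u,v)=(4,0): 2·4+5·0=8≤11, 4·4+3·0=16≤20, objective 16.
No feasible integer point exceeds 20.

20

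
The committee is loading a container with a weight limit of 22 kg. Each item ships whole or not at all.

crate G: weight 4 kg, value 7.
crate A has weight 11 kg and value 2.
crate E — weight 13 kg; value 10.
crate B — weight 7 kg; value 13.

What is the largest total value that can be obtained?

23

This is a 0-1 knapsack instance.
Allowing fractional choices, the relaxed optimum would be about 28.5, but items are indivisible.
crate G + crate A + crate B: weight 4 + 11 + 7 = 22 ≤ 22, value 7 + 2 + 13 = 22.
crate E + crate B: weight 13 + 7 = 20 ≤ 22, value 10 + 13 = 23.
crate G + crate B: weight 4 + 7 = 11 ≤ 22, value 7 + 13 = 20.
Best is crate E and crate B with total value 23.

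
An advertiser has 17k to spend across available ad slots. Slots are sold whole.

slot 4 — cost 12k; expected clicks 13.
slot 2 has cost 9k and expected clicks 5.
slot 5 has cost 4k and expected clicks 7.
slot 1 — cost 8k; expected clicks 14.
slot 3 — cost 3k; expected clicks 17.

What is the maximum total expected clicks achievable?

Allowing fractional choices, the relaxed optimum would be about 40.2, but ad slots are indivisible.
slot 4 + slot 3: cost 12 + 3 = 15 ≤ 17, expected clicks 13 + 17 = 30.
slot 1 + slot 3: cost 8 + 3 = 11 ≤ 17, expected clicks 14 + 17 = 31.
slot 5 + slot 1 + slot 3: cost 4 + 8 + 3 = 15 ≤ 17, expected clicks 7 + 14 + 17 = 38.
Best is slot 5, slot 1, and slot 3 with total expected clicks 38.

38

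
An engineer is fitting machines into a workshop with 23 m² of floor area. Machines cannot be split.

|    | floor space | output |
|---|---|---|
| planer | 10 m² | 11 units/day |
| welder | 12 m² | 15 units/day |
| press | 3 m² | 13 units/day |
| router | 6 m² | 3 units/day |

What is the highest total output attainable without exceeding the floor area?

31

Allowing fractional choices, the relaxed optimum would be about 36.8, but machines are indivisible.
welder + press + router: floor space 12 + 3 + 6 = 21 ≤ 23, output 15 + 13 + 3 = 31.
welder + press: floor space 12 + 3 = 15 ≤ 23, output 15 + 13 = 28.
planer + press + router: floor space 10 + 3 + 6 = 19 ≤ 23, output 11 + 13 + 3 = 27.
Best is welder, press, and router with total output 31.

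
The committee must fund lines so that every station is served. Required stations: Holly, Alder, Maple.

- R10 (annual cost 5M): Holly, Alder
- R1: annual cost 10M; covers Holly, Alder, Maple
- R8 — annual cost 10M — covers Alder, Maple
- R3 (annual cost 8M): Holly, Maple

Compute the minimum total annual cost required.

The greedy cost-per-new-station heuristic would pick R10 and R3 for 13, but a cheaper cover exists.
R1 alone covers Holly, Alder, Maple — every station.
Total annual cost: 10.
No cover costs less than 10.

10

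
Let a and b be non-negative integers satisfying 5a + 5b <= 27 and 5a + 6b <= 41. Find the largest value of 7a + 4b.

Relaxing integrality, the LP optimum is 37.80 at (a,b) = (5.4, 0), which is not an integer point.
(a,b)=(5,0): 5·5+5·0=25≤27, 5·5+6·0=25≤41, objective 35.
(a,b)=(4,1): 5·4+5·1=25≤27, 5·4+6·1=26≤41, objective 32.
(a,b)=(4,0): 5·4+5·0=20≤27, 5·4+6·0=20≤41, objective 28.
Maximum is 35 at (a,b)=(5,0).

35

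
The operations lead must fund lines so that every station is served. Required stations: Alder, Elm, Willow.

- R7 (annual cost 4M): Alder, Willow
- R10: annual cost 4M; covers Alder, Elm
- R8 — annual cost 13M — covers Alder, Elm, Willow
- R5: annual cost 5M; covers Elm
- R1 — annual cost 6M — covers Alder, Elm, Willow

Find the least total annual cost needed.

6

R1 alone covers Alder, Elm, Willow — every station.
Total annual cost: 6.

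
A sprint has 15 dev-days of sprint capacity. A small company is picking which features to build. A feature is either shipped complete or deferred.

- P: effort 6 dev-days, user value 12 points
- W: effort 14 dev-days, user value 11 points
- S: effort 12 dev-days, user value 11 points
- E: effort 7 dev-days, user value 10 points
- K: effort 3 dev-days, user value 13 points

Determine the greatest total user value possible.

This is a 0-1 knapsack instance.
Allowing fractional choices, the relaxed optimum would be about 33.6, but features are indivisible.
P + K: effort 6 + 3 = 9 ≤ 15, user value 12 + 13 = 25.
S + K: effort 12 + 3 = 15 ≤ 15, user value 11 + 13 = 24.
Best is P and K with total user value 25.

25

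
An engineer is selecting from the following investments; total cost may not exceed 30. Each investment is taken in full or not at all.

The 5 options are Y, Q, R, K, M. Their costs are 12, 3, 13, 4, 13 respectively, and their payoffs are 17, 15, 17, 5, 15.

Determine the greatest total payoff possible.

Take Y, Q, and R: cost 12 + 3 + 13 = 28 ≤ 30, payoff 17 + 15 + 17 = 49.
No other feasible combination does better.

49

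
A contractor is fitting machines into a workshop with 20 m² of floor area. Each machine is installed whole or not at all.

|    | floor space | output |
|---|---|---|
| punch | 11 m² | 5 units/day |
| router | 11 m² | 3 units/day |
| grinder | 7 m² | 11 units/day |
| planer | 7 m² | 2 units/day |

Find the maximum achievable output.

Take punch and grinder: floor space 11 + 7 = 18 ≤ 20, output 5 + 11 = 16.
No other feasible combination does better.

16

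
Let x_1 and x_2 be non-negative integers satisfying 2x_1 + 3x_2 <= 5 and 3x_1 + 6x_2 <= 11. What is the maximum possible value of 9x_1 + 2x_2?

18

(x_1,x_2)=(2,0): 2·2+3·0=4≤5, 3·2+6·0=6≤11, objective 18.
(x_1,x_2)=(1,1): 2·1+3·1=5≤5, 3·1+6·1=9≤11, objective 11.
The best lattice point is (2,0), giving 18.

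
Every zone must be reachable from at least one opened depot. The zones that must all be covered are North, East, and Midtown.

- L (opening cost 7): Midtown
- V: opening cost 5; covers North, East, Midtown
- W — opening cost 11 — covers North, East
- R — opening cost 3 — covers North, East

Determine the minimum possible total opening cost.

5

The greedy cost-per-new-zone heuristic would pick R and V for 8, but a cheaper cover exists.
V alone covers North, East, Midtown — every zone.
Total opening cost: 5.
No cover costs less than 5.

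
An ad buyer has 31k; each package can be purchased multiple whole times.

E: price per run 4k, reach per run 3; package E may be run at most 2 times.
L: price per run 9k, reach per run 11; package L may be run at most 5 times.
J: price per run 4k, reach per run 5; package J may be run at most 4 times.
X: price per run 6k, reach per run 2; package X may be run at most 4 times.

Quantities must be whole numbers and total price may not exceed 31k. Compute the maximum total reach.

2×L and 3×J: price 30 ≤ 31, reach 2·11 + 3·5 = 37.
3×L and 1×J: price 31 ≤ 31, reach 3·11 + 1·5 = 38.
Best is 38.

38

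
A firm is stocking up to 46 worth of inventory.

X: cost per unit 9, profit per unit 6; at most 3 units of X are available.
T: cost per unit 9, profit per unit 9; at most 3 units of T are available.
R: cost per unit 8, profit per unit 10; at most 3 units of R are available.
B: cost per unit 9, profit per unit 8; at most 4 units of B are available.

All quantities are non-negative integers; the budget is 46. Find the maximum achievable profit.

48

Take 2×T and 3×R: cost 42 ≤ 46, profit 2·9 + 3·10 = 48.
R has the best ratio (10/8) and is taken to its limit of 3; remaining capacity is filled optimally with the others.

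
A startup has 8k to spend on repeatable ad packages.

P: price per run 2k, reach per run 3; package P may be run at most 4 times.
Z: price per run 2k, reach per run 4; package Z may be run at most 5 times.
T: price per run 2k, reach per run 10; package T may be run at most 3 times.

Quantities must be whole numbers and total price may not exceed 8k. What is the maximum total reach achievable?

34

This is a bounded integer knapsack.
Take 1×Z and 3×T: price 8 ≤ 8, reach 1·4 + 3·10 = 34.
T has the best ratio (10/2) and is taken to its limit of 3; remaining capacity is filled optimally with the others.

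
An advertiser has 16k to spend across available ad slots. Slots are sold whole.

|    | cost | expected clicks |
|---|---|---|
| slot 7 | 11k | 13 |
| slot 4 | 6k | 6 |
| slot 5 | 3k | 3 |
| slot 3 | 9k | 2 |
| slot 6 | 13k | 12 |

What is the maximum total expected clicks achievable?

Allowing fractional choices, the relaxed optimum would be about 18.0, but ad slots are indivisible.
slot 7 + slot 5: cost 11 + 3 = 14 ≤ 16, expected clicks 13 + 3 = 16.
slot 5 + slot 6: cost 3 + 13 = 16 ≤ 16, expected clicks 3 + 12 = 15.
slot 7: cost 11 ≤ 16, expected clicks 13.
Best is slot 7 and slot 5 with total expected clicks 16.

16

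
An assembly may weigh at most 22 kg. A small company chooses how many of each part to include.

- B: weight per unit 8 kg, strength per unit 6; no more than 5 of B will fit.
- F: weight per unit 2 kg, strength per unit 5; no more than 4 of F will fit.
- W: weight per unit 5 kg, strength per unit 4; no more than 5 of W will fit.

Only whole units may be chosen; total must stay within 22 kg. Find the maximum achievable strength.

F has the best ratio (5/2); taking only F gives at most 4×5 = 20 (stopped by the supply cap of 4).
Mixing does better — 1×B, 4×F, and 1×W: weight 21 ≤ 22, strength 1·6 + 4·5 + 1·4 = 30.

30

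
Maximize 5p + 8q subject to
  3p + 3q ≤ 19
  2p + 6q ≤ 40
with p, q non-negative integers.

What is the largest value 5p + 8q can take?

48

(p,q)=(0,6): 3·0+3·6=18≤19, 2·0+6·6=36≤40, objective 48.
(p,q)=(1,5): 3·1+3·5=18≤19, 2·1+6·5=32≤40, objective 45.
(p,q)=(0,5): 3·0+3·5=15≤19, 2·0+6·5=30≤40, objective 40.
Maximum is 48 at (p,q)=(0,6).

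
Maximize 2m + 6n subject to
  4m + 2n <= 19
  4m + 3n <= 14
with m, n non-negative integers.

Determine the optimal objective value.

Relaxing integrality, the LP optimum is 28.00 at (m,n) = (0, 4.67), which is not an integer point.
(m,n)=(0,4) is feasible, giving 24.
(m,n)=(1,3) is feasible, giving 20.
(m,n)=(0,3) is feasible, giving 18.
No feasible integer point exceeds 24.

24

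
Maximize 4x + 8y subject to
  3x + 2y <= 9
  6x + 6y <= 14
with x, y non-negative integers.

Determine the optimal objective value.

16

The continuous relaxation peaks at (0, 2.33) with value 18.67; rounding to a feasible lattice point costs some objective.
(x,y)=(0,2): 3·0+2·2=4≤9, 6·0+6·2=12≤14, objective 16.
(x,y)=(1,1): 3·1+2·1=5≤9, 6·1+6·1=12≤14, objective 12.
No feasible integer point exceeds 16.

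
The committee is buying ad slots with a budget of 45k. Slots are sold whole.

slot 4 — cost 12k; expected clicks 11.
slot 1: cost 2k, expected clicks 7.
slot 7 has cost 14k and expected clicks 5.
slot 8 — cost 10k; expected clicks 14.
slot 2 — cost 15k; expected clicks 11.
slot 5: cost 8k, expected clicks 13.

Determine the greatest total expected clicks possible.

This is an integer program with binary decision variables.
Allowing fractional choices, the relaxed optimum would be about 54.5, but ad slots are indivisible.
slot 4 + slot 1 + slot 8 + slot 5: cost 12 + 2 + 10 + 8 = 32 ≤ 45, expected clicks 11 + 7 + 14 + 13 = 45.
slot 4 + slot 8 + slot 2 + slot 5: cost 12 + 10 + 15 + 8 = 45 ≤ 45, expected clicks 11 + 14 + 11 + 13 = 49.
Best is slot 4, slot 8, slot 2, and slot 5 with total expected clicks 49.

49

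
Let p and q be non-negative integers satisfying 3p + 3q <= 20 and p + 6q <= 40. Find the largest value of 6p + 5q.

The continuous relaxation peaks at (6.67, 0) with value 40.00; rounding to a feasible lattice point costs some objective.
(p,q)=(6,0): 3·6+3·0=18≤20, 1·6+6·0=6≤40, objective 36.
(p,q)=(5,1): 3·5+3·1=18≤20, 1·5+6·1=11≤40, objective 35.
The best lattice point is (6,0), giving 36.

36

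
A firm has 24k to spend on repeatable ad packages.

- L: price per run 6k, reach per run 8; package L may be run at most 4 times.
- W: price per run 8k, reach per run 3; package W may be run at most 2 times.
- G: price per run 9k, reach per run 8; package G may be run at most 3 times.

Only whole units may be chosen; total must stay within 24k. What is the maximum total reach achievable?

32

4×L: price 24 ≤ 24, reach 4·8 = 32.
1×L and 2×G: price 24 ≤ 24, reach 1·8 + 2·8 = 24.
Best is 32.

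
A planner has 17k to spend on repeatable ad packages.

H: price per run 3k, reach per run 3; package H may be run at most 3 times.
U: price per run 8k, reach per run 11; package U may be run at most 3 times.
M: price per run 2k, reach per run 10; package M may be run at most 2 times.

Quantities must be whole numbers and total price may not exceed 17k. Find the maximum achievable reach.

1×U and 2×M: price 12 ≤ 17, reach 1·11 + 2·10 = 31.
1×H, 1×U, and 2×M: price 15 ≤ 17, reach 1·3 + 1·11 + 2·10 = 34.
Best is 34.

34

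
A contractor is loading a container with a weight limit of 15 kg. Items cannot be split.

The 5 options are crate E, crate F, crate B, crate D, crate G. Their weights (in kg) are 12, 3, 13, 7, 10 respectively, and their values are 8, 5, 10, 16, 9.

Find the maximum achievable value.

This is a 0-1 knapsack instance.
Take crate F and crate D: weight 3 + 7 = 10 ≤ 15, value 5 + 16 = 21.
No other feasible combination does better.

21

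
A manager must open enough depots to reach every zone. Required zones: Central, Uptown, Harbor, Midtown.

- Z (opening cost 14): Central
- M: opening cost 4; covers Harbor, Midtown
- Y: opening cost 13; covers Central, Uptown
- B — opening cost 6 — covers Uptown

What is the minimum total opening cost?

17

The greedy cost-per-new-zone heuristic would pick M, B, and Y for 23, but a cheaper cover exists.
Choose M and Y: together they cover Central, Uptown, Harbor, Midtown — every zone.
Total opening cost: 4 + 13 = 17.
No cover costs less than 17.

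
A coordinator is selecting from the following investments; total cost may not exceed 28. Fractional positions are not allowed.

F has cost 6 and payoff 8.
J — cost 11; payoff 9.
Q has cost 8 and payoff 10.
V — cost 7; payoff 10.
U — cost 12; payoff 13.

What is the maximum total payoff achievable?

Allowing fractional choices, the relaxed optimum would be about 35.6, but investments are indivisible.
Q + V + U: cost 8 + 7 + 12 = 27 ≤ 28, payoff 10 + 10 + 13 = 33.
F + V + U: cost 6 + 7 + 12 = 25 ≤ 28, payoff 8 + 10 + 13 = 31.
Best is Q, V, and U with total payoff 33.

33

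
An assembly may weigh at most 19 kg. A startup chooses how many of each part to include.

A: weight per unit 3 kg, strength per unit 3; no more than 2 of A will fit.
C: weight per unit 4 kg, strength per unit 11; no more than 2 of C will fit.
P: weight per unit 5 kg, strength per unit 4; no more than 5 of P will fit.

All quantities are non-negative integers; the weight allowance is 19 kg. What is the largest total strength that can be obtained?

32

This is a bounded integer knapsack.
2×C and 2×P: weight 18 ≤ 19, strength 2·11 + 2·4 = 30.
2×A, 2×C, and 1×P: weight 19 ≤ 19, strength 2·3 + 2·11 + 1·4 = 32.
Best is 32.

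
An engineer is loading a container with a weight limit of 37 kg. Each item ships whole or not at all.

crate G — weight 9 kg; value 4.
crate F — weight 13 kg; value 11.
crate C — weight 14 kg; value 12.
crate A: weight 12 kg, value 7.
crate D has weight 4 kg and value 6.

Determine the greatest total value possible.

Allowing fractional choices, the relaxed optimum would be about 32.5, but items are indivisible.
crate F + crate C + crate D: weight 13 + 14 + 4 = 31 ≤ 37, value 11 + 12 + 6 = 29.
crate G + crate F + crate C: weight 9 + 13 + 14 = 36 ≤ 37, value 4 + 11 + 12 = 27.
crate C + crate A + crate D: weight 14 + 12 + 4 = 30 ≤ 37, value 12 + 7 + 6 = 25.
Best is crate F, crate C, and crate D with total value 29.

29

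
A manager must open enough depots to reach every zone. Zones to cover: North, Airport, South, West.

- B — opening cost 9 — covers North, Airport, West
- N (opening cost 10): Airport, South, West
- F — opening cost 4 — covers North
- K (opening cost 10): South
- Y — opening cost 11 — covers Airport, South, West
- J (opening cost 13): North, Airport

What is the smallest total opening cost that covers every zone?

This is a weighted set-cover instance.
Choose N and F: together they cover North, Airport, South, West — every zone.
Total opening cost: 10 + 4 = 14.

14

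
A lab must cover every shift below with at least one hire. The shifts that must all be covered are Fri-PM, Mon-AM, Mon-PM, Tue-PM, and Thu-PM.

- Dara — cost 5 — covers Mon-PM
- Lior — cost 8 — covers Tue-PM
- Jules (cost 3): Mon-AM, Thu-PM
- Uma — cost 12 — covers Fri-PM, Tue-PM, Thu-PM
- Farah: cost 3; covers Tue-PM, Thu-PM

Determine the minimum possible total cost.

This is a weighted set-cover instance.
The greedy cost-per-new-shift heuristic would pick Jules, Farah, Dara, and Uma for 23, but a cheaper cover exists.
Choose Dara, Jules, and Uma: together they cover Fri-PM, Mon-AM, Mon-PM, Tue-PM, Thu-PM — every shift.
Total cost: 5 + 3 + 12 = 20.
No cover costs less than 20.

20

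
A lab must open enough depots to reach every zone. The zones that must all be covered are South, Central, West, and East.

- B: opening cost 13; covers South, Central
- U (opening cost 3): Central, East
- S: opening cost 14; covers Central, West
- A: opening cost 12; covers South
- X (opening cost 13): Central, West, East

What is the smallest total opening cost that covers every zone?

The greedy cost-per-new-zone heuristic would pick U, A, and X for 28, but a cheaper cover exists.
Choose A and X: together they cover South, Central, West, East — every zone.
Total opening cost: 12 + 13 = 25.
No cover costs less than 25.

25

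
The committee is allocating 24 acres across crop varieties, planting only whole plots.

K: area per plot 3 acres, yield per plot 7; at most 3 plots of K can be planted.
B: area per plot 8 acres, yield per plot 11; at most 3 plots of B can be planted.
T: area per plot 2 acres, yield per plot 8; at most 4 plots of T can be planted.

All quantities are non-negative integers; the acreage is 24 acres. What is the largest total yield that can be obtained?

57

This is a bounded integer knapsack.
Take 2×K, 1×B, and 4×T: area 22 ≤ 24, yield 2·7 + 1·11 + 4·8 = 57.
T has the best ratio (8/2) and is taken to its limit of 4; remaining capacity is filled optimally with the others.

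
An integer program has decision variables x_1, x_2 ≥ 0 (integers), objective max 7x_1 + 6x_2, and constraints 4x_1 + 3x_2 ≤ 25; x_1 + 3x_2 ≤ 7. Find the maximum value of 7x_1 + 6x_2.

42

Relaxing integrality, the LP optimum is 44.00 at (x_1,x_2) = (6, 0.333), which is not an integer point.
(x_1,x_2)=(6,0): 4·6+3·0=24≤25, 1·6+3·0=6≤7, objective 42.
(x_1,x_2)=(5,0): 4·5+3·0=20≤25, 1·5+3·0=5≤7, objective 35.
The best lattice point is (6,0), giving 42.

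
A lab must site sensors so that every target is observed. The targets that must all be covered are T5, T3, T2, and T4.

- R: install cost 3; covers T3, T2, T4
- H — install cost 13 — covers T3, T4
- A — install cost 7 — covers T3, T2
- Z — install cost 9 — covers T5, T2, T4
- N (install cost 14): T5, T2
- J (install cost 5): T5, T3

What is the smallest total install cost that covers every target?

Choose R and J: together they cover T5, T3, T2, T4 — every target.
Total install cost: 3 + 5 = 8.
No cover costs less than 8.

8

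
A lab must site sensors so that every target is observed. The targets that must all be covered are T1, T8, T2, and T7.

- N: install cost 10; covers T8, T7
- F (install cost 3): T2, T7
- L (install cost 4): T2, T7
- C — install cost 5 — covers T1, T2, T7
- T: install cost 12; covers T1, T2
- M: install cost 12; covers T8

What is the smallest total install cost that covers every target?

The greedy cost-per-new-target heuristic would pick F, C, and N for 18, but a cheaper cover exists.
Choose N and C: together they cover T1, T8, T2, T7 — every target.
Total install cost: 10 + 5 = 15.
No cover costs less than 15.

15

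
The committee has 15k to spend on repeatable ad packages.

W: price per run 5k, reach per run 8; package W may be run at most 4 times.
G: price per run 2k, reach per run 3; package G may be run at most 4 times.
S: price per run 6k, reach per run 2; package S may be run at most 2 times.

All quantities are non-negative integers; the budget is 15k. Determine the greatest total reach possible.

24

W has the best ratio (8/5); taking only W gives at most 3×8 = 24 (stopped by the price limit).
Optimal: 3×W: price 15 ≤ 15, reach 3·8 = 24.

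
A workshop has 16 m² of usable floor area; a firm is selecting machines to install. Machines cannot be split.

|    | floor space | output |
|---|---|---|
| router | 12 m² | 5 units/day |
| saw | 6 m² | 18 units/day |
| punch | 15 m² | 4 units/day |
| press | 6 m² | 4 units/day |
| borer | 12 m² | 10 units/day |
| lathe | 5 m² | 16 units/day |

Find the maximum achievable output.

press + lathe: floor space 6 + 5 = 11 ≤ 16, output 4 + 16 = 20.
saw + lathe: floor space 6 + 5 = 11 ≤ 16, output 18 + 16 = 34.
saw + press: floor space 6 + 6 = 12 ≤ 16, output 18 + 4 = 22.
Best is saw and lathe with total output 34.

34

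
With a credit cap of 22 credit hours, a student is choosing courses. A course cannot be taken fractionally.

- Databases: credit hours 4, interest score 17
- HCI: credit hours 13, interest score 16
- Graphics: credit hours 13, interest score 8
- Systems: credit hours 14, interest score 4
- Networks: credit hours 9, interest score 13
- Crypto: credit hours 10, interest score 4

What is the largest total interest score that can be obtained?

33

Databases + HCI: credit hours 4 + 13 = 17 ≤ 22, interest score 17 + 16 = 33.
HCI + Networks: credit hours 13 + 9 = 22 ≤ 22, interest score 16 + 13 = 29.
Databases + Networks: credit hours 4 + 9 = 13 ≤ 22, interest score 17 + 13 = 30.
Best is Databases and HCI with total interest score 33.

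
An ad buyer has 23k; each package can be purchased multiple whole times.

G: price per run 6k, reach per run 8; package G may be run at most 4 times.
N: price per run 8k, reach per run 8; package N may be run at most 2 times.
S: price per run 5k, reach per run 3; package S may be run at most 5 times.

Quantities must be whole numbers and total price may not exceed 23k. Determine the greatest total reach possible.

27

G has the best ratio (8/6); taking only G gives at most 3×8 = 24 (stopped by the price limit).
Mixing does better — 3×G and 1×S: price 23 ≤ 23, reach 3·8 + 1·3 = 27.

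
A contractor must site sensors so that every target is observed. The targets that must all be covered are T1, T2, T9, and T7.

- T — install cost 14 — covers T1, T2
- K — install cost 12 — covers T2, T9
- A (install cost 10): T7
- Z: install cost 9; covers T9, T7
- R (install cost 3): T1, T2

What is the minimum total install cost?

12

Choose Z and R: together they cover T1, T2, T9, T7 — every target.
Total install cost: 9 + 3 = 12.
No cover costs less than 12.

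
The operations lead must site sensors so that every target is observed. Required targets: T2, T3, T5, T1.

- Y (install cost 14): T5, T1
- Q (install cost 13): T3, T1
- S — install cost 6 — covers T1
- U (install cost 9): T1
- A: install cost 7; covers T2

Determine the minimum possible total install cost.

34

Choose Y, Q, and A: together they cover T2, T3, T5, T1 — every target.
Total install cost: 14 + 13 + 7 = 34.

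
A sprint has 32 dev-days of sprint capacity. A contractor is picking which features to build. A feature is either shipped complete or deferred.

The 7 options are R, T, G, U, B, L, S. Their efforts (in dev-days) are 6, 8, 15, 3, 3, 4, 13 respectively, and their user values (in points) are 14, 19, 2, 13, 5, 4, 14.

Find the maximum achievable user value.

Treat it as a binary knapsack problem.
Allowing fractional choices, the relaxed optimum would be about 63.9, but features are indivisible.
R + T + U + B + L: effort 6 + 8 + 3 + 3 + 4 = 24 ≤ 32, user value 14 + 19 + 13 + 5 + 4 = 55.
R + T + U + S: effort 6 + 8 + 3 + 13 = 30 ≤ 32, user value 14 + 19 + 13 + 14 = 60.
Best is R, T, U, and S with total user value 60.

60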